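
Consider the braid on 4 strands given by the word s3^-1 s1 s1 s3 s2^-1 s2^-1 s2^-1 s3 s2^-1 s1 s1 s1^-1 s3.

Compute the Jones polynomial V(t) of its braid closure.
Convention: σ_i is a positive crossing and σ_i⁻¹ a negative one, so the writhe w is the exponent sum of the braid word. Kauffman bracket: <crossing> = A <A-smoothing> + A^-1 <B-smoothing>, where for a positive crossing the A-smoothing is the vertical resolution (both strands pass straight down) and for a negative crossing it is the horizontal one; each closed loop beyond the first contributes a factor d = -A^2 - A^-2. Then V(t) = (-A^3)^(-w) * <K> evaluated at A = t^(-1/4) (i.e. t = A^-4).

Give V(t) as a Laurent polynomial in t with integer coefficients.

The presented braid s3^-1 s1 s1 s3 s2^-1 s2^-1 s2^-1 s3 s2^-1 s1 s1 s1^-1 s3 on 4 strands reduces by inverse Markov moves (closure unchanged at each step):
  Deconjugate: the word is γ·β·γ⁻¹ with γ = s3^-1 s1 (prefix) and γ⁻¹ = s1^-1 s3 (suffix); strip both.
Reduced to β = s1 s3 s2^-1 s2^-1 s2^-1 s3 s2^-1 s1 s1 on 4 strands, 9 crossings.
Compute on β:
Braid: s1 s3 s2^-1 s2^-1 s2^-1 s3 s2^-1 s1 s1 on 4 strands, 9 crossings.
Writhe w = (#positive) - (#negative) = 5 - 4 = 1.
Computing the Kauffman bracket via state sum. There are 2^9 = 512 states.
Each crossing splits two ways (0=vertical, 1=horizontal). The state's weight is A^(#A-smoothings - #B-smoothings) * d^(loops - 1).
Tabulate the states by total A-exponent and number of loops L (A-exp: L × count):
  A^9: L=6 ×1
  A^7: L=5 ×9
  A^5: L=4 ×33, L=6 ×3
  A^3: L=3 ×64, L=5 ×19, L=7 ×1
  A^1: L=2 ×68, L=4 ×52, L=6 ×6
  A^-1: L=1 ×33, L=3 ×75, L=5 ×18
  A^-3: L=2 ×51, L=4 ×32, L=6 ×1
  A^-5: L=3 ×32, L=5 ×4
  A^-7: L=4 ×9
  A^-9: L=5 ×1
Each group contributes A^e * Σ count * d^(L-1):
Powers of d = -A^2 - A^-2: d^2 = A^4 + 2 + A^-4; d^3 = -A^6 - 3*A^2 - 3*A^-2 - A^-6; d^4 = A^8 + 4*A^4 + 6 + 4*A^-4 + A^-8; d^5 = -A^10 - 5*A^6 - 10*A^2 - 10*A^-2 - 5*A^-6 - A^-10; d^6 = A^12 + 6*A^8 + 15*A^4 + 20 + 15*A^-4 + 6*A^-8 + A^-12.
  A^9 * (d^5) = -A^19 - 5*A^15 - 10*A^11 - 10*A^7 - 5*A^3 - A^-1
  A^7 * (9*d^4) = 9*A^15 + 36*A^11 + 54*A^7 + 36*A^3 + 9*A^-1
  A^5 * (33*d^3 + 3*d^5) = -3*A^15 - 48*A^11 - 129*A^7 - 129*A^3 - 48*A^-1 - 3*A^-5
  A^3 * (64*d^2 + 19*d^4 + d^6) = A^15 + 25*A^11 + 155*A^7 + 262*A^3 + 155*A^-1 + 25*A^-5 + A^-9
  A^1 * (68*d + 52*d^3 + 6*d^5) = -6*A^11 - 82*A^7 - 284*A^3 - 284*A^-1 - 82*A^-5 - 6*A^-9
  A^-1 * (33 + 75*d^2 + 18*d^4) = 18*A^7 + 147*A^3 + 291*A^-1 + 147*A^-5 + 18*A^-9
  A^-3 * (51*d + 32*d^3 + d^5) = -A^7 - 37*A^3 - 157*A^-1 - 157*A^-5 - 37*A^-9 - A^-13
  A^-5 * (32*d^2 + 4*d^4) = 4*A^3 + 48*A^-1 + 88*A^-5 + 48*A^-9 + 4*A^-13
  A^-7 * (9*d^3) = -9*A^-1 - 27*A^-5 - 27*A^-9 - 9*A^-13
  A^-9 * (d^4) = A^-1 + 4*A^-5 + 6*A^-9 + 4*A^-13 + A^-17
Summing the groups: <K> = -A^19 + 2*A^15 - 3*A^11 + 5*A^7 - 6*A^3 + 5*A^-1 - 5*A^-5 + 3*A^-9 - 2*A^-13 + A^-17
Normalise by the writhe: (-A^3)^(-w) = (-A^3)^(-1) = -A^-3, so f(A) = -A^-3 * <K> = A^16 - 2*A^12 + 3*A^8 - 5*A^4 + 6 - 5*A^-4 + 5*A^-8 - 3*A^-12 + 2*A^-16 - A^-20.
Substitute A = t^(-1/4), i.e. A^e → t^(-e/4): V(t) = -t^5 + 2*t^4 - 3*t^3 + 5*t^2 - 5*t + 6 - 5*t^-1 + 3*t^-2 - 2*t^-3 + t^-4

Answer: -t^5 + 2*t^4 - 3*t^3 + 5*t^2 - 5*t + 6 - 5*t^-1 + 3*t^-2 - 2*t^-3 + t^-4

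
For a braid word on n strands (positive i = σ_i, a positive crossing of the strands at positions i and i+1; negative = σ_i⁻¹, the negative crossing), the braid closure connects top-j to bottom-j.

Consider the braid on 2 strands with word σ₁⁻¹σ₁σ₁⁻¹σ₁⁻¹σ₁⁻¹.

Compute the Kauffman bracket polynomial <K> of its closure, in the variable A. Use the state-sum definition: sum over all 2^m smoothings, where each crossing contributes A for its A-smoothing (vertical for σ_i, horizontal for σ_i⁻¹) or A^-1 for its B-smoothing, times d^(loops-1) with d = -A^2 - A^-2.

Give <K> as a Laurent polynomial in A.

First cancel adjacent σ_i σ_i⁻¹ pairs (Reidemeister II — same braid, same closure): s1^-1 s1 s1^-1 s1^-1 s1^-1 → s1^-1 s1^-1 s1^-1.
Braid: s1^-1 s1^-1 s1^-1 on 2 strands, 3 crossings.
Writhe w = (#positive) - (#negative) = 0 - 3 = -3.
State-sum expansion of <K>. There are 2^3 = 8 states.
Smooth each crossing (0=||, 1=⌣⌢); contribution A^(Σ sign_k(1-2s_k)) * d^(L-1).
  state 000: A-exp=-3, loops=2, term = A^-3 * d^1
  state 001: A-exp=-1, loops=1, term = A^-1 * d^0
  state 010: A-exp=-1, loops=1, term = A^-1 * d^0
  state 011: A-exp=+1, loops=2, term = A^1 * d^1
  state 100: A-exp=-1, loops=1, term = A^-1 * d^0
  state 101: A-exp=+1, loops=2, term = A^1 * d^1
  state 110: A-exp=+1, loops=2, term = A^1 * d^1
  state 111: A-exp=+3, loops=3, term = A^3 * d^2
Collect the terms by A-exponent (count of states per loop number):
Powers of d = -A^2 - A^-2: d^2 = A^4 + 2 + A^-4.
  A^3 * (d^2) = A^7 + 2*A^3 + A^-1
  A^1 * (3*d) = -3*A^3 - 3*A^-1
  A^-1 * (3) = 3*A^-1
  A^-3 * (d) = -A^-1 - A^-5
Summing the groups: <K> = A^7 - A^3 - A^-5

Answer: A^7 - A^3 - A^-5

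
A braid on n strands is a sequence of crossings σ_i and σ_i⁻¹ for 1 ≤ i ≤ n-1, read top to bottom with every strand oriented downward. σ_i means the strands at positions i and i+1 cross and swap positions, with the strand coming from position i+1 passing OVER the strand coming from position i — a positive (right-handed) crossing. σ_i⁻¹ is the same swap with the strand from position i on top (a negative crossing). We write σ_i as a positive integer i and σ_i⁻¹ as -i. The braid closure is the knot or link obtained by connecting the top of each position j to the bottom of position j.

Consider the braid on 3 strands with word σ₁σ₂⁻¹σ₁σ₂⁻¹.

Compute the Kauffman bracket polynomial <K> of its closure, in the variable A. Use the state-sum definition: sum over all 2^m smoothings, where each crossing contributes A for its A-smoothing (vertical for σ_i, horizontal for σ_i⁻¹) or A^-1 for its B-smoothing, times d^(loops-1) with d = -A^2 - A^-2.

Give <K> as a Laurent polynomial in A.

Braid: s1 s2^-1 s1 s2^-1 on 3 strands, 4 crossings.
Writhe w = (#positive) - (#negative) = 2 - 2 = 0.
Enumerate smoothing states for the bracket polynomial. There are 2^4 = 16 states.
Smooth each crossing (0=||, 1=⌣⌢); contribution A^(Σ sign_k(1-2s_k)) * d^(L-1).
  state 0000: A-exp=+0, loops=3, term = A^0 * d^2
  state 0001: A-exp=+2, loops=2, term = A^2 * d^1
  state 0010: A-exp=-2, loops=2, term = A^-2 * d^1
  state 0011: A-exp=+0, loops=1, term = A^0 * d^0
  state 0100: A-exp=+2, loops=2, term = A^2 * d^1
  state 0101: A-exp=+4, loops=3, term = A^4 * d^2
  state 0110: A-exp=+0, loops=1, term = A^0 * d^0
  state 0111: A-exp=+2, loops=2, term = A^2 * d^1
  state 1000: A-exp=-2, loops=2, term = A^-2 * d^1
  state 1001: A-exp=+0, loops=1, term = A^0 * d^0
  state 1010: A-exp=-4, loops=3, term = A^-4 * d^2
  state 1011: A-exp=-2, loops=2, term = A^-2 * d^1
  state 1100: A-exp=+0, loops=1, term = A^0 * d^0
  state 1101: A-exp=+2, loops=2, term = A^2 * d^1
  state 1110: A-exp=-2, loops=2, term = A^-2 * d^1
  state 1111: A-exp=+0, loops=1, term = A^0 * d^0
Collect the terms by A-exponent (count of states per loop number):
Powers of d = -A^2 - A^-2: d^2 = A^4 + 2 + A^-4.
  A^4 * (d^2) = A^8 + 2*A^4 + 1
  A^2 * (4*d) = -4*A^4 - 4
  A^0 * (5 + d^2) = A^4 + 7 + A^-4
  A^-2 * (4*d) = -4 - 4*A^-4
  A^-4 * (d^2) = 1 + 2*A^-4 + A^-8
Summing the groups: <K> = A^8 - A^4 + 1 - A^-4 + A^-8

Answer: A^8 - A^4 + 1 - A^-4 + A^-8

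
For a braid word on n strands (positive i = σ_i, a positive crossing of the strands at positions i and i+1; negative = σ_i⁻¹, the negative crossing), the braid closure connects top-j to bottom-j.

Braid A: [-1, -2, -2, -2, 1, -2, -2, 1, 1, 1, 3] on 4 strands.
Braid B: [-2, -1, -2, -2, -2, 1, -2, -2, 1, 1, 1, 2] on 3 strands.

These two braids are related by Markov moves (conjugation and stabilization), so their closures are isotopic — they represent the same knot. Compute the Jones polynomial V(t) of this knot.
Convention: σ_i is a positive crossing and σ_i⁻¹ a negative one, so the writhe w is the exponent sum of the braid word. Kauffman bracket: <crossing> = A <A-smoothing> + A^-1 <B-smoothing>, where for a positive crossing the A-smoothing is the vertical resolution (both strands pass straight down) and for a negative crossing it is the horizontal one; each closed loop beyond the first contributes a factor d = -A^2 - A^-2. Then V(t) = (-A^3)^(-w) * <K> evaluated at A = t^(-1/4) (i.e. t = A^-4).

-t^2 + 2*t - 3 + 5*t^-1 - 4*t^-2 + 5*t^-3 - 4*t^-4 + 2*t^-5 - t^-6

Derivation:
Markov-equivalent braids have isotopic closures, hence identical knot invariants. Strip the Markov moves from each word to reach a common short braid β, then compute V(t) once on β.
Braid A: s1^-1 s2^-1 s2^-1 s2^-1 s1 s2^-1 s2^-1 s1 s1 s1 s3 on 4 strands reduces by inverse Markov moves (closure unchanged at each step):
  Destabilize: the word has the form β·s3 where s3 occurs only as the final letter (β ∈ B_3); drop it and the last strand → 3 strands.
  Deconjugate: the word is γ·β·γ⁻¹ with γ = s1^-1 (prefix) and γ⁻¹ = s1 (suffix); strip both.
Reduced to β = s2^-1 s2^-1 s2^-1 s1 s2^-1 s2^-1 s1 s1 on 3 strands, 8 crossings.
Braid B: s2^-1 s1^-1 s2^-1 s2^-1 s2^-1 s1 s2^-1 s2^-1 s1 s1 s1 s2 on 3 strands reduces by inverse Markov moves (closure unchanged at each step):
  Deconjugate: the word is γ·β·γ⁻¹ with γ = s2^-1 s1^-1 (prefix) and γ⁻¹ = s1 s2 (suffix); strip both.
Reduced to β = s2^-1 s2^-1 s2^-1 s1 s2^-1 s2^-1 s1 s1 on 3 strands, 8 crossings.
Both give the same β = s2^-1 s2^-1 s2^-1 s1 s2^-1 s2^-1 s1 s1 on 3 strands, so one state sum suffices:
Braid: s2^-1 s2^-1 s2^-1 s1 s2^-1 s2^-1 s1 s1 on 3 strands, 8 crossings.
Writhe w = (#positive) - (#negative) = 3 - 5 = -2.
State-sum expansion of <K>. There are 2^8 = 256 states.
For each crossing: s=0 is the vertical smoothing, s=1 horizontal. Crossing k contributes A^(sign_k * (1 - 2*s_k)); loop factor d = -A^2 - A^-2.
Tabulate the states by total A-exponent and number of loops L (A-exp: L × count):
  A^8: L=6 ×1
  A^6: L=5 ×8
  A^4: L=4 ×27, L=6 ×1
  A^2: L=3 ×50, L=5 ×6
  A^0: L=2 ×53, L=4 ×17
  A^-2: L=1 ×27, L=3 ×28, L=5 ×1
  A^-4: L=2 ×24, L=4 ×4
  A^-6: L=3 ×8
  A^-8: L=4 ×1
Each group contributes A^e * Σ count * d^(L-1):
Powers of d = -A^2 - A^-2: d^2 = A^4 + 2 + A^-4; d^3 = -A^6 - 3*A^2 - 3*A^-2 - A^-6; d^4 = A^8 + 4*A^4 + 6 + 4*A^-4 + A^-8; d^5 = -A^10 - 5*A^6 - 10*A^2 - 10*A^-2 - 5*A^-6 - A^-10.
  A^8 * (d^5) = -A^18 - 5*A^14 - 10*A^10 - 10*A^6 - 5*A^2 - A^-2
  A^6 * (8*d^4) = 8*A^14 + 32*A^10 + 48*A^6 + 32*A^2 + 8*A^-2
  A^4 * (27*d^3 + d^5) = -A^14 - 32*A^10 - 91*A^6 - 91*A^2 - 32*A^-2 - A^-6
  A^2 * (50*d^2 + 6*d^4) = 6*A^10 + 74*A^6 + 136*A^2 + 74*A^-2 + 6*A^-6
  A^0 * (53*d + 17*d^3) = -17*A^6 - 104*A^2 - 104*A^-2 - 17*A^-6
  A^-2 * (27 + 28*d^2 + d^4) = A^6 + 32*A^2 + 89*A^-2 + 32*A^-6 + A^-10
  A^-4 * (24*d + 4*d^3) = -4*A^2 - 36*A^-2 - 36*A^-6 - 4*A^-10
  A^-6 * (8*d^2) = 8*A^-2 + 16*A^-6 + 8*A^-10
  A^-8 * (d^3) = -A^-2 - 3*A^-6 - 3*A^-10 - A^-14
Summing the groups: <K> = -A^18 + 2*A^14 - 4*A^10 + 5*A^6 - 4*A^2 + 5*A^-2 - 3*A^-6 + 2*A^-10 - A^-14
Normalise by the writhe: (-A^3)^(-w) = (-A^3)^(2) = A^6, so f(A) = A^6 * <K> = -A^24 + 2*A^20 - 4*A^16 + 5*A^12 - 4*A^8 + 5*A^4 - 3 + 2*A^-4 - A^-8.
Substitute A = t^(-1/4), i.e. A^e → t^(-e/4): V(t) = -t^2 + 2*t - 3 + 5*t^-1 - 4*t^-2 + 5*t^-3 - 4*t^-4 + 2*t^-5 - t^-6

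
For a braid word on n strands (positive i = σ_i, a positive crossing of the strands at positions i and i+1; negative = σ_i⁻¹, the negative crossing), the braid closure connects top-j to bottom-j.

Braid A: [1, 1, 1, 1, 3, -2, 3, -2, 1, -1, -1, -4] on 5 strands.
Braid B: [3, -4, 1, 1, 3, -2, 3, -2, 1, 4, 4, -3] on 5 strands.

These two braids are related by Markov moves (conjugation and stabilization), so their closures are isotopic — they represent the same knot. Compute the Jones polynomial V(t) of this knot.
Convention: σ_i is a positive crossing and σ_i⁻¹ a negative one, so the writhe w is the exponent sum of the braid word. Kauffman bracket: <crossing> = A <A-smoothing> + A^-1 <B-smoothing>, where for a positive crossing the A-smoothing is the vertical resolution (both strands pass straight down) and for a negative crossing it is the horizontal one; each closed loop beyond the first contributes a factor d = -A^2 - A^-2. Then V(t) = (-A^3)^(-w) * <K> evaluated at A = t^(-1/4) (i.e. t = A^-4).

-t^6 + 2*t^5 - 2*t^4 + 3*t^3 - 3*t^2 + 2*t - 1 + t^-1

Derivation:
Markov-equivalent braids have isotopic closures, hence identical knot invariants. Strip the Markov moves from each word to reach a common short braid β, then compute V(t) once on β.
Braid A: s1 s1 s1 s1 s3 s2^-1 s3 s2^-1 s1 s1^-1 s1^-1 s4^-1 on 5 strands reduces by inverse Markov moves (closure unchanged at each step):
  Destabilize: the word has the form β·s4^-1 where s4^-1 occurs only as the final letter (β ∈ B_4); drop it and the last strand → 4 strands.
  Deconjugate: the word is γ·β·γ⁻¹ with γ = s1 s1 (prefix) and γ⁻¹ = s1^-1 s1^-1 (suffix); strip both.
Reduced to β = s1 s1 s3 s2^-1 s3 s2^-1 s1 on 4 strands, 7 crossings.
Braid B: s3 s4^-1 s1 s1 s3 s2^-1 s3 s2^-1 s1 s4 s4 s3^-1 on 5 strands reduces by inverse Markov moves (closure unchanged at each step):
  Deconjugate: the word is γ·β·γ⁻¹ with γ = s3 s4^-1 (prefix) and γ⁻¹ = s4 s3^-1 (suffix); strip both.
  Destabilize: the word has the form β·s4 where s4 occurs only as the final letter (β ∈ B_4); drop it and the last strand → 4 strands.
Reduced to β = s1 s1 s3 s2^-1 s3 s2^-1 s1 on 4 strands, 7 crossings.
Both give the same β = s1 s1 s3 s2^-1 s3 s2^-1 s1 on 4 strands, so one state sum suffices:
Braid: s1 s1 s3 s2^-1 s3 s2^-1 s1 on 4 strands, 7 crossings.
Writhe w = (#positive) - (#negative) = 5 - 2 = 3.
State-sum expansion of <K>. There are 2^7 = 128 states.
For each crossing: s=0 is the vertical smoothing, s=1 horizontal. Crossing k contributes A^(sign_k * (1 - 2*s_k)); loop factor d = -A^2 - A^-2.
Tabulate the states by total A-exponent and number of loops L (A-exp: L × count):
  A^7: L=4 ×1
  A^5: L=3 ×7
  A^3: L=2 ×17, L=4 ×4
  A^1: L=1 ×15, L=3 ×19, L=5 ×1
  A^-1: L=2 ×27, L=4 ×8
  A^-3: L=3 ×20, L=5 ×1
  A^-5: L=4 ×7
  A^-7: L=5 ×1
Each group contributes A^e * Σ count * d^(L-1):
Powers of d = -A^2 - A^-2: d^2 = A^4 + 2 + A^-4; d^3 = -A^6 - 3*A^2 - 3*A^-2 - A^-6; d^4 = A^8 + 4*A^4 + 6 + 4*A^-4 + A^-8.
  A^7 * (d^3) = -A^13 - 3*A^9 - 3*A^5 - A
  A^5 * (7*d^2) = 7*A^9 + 14*A^5 + 7*A
  A^3 * (17*d + 4*d^3) = -4*A^9 - 29*A^5 - 29*A - 4*A^-3
  A^1 * (15 + 19*d^2 + d^4) = A^9 + 23*A^5 + 59*A + 23*A^-3 + A^-7
  A^-1 * (27*d + 8*d^3) = -8*A^5 - 51*A - 51*A^-3 - 8*A^-7
  A^-3 * (20*d^2 + d^4) = A^5 + 24*A + 46*A^-3 + 24*A^-7 + A^-11
  A^-5 * (7*d^3) = -7*A - 21*A^-3 - 21*A^-7 - 7*A^-11
  A^-7 * (d^4) = A + 4*A^-3 + 6*A^-7 + 4*A^-11 + A^-15
Summing the groups: <K> = -A^13 + A^9 - 2*A^5 + 3*A - 3*A^-3 + 2*A^-7 - 2*A^-11 + A^-15
Normalise by the writhe: (-A^3)^(-w) = (-A^3)^(-3) = -A^-9, so f(A) = -A^-9 * <K> = A^4 - 1 + 2*A^-4 - 3*A^-8 + 3*A^-12 - 2*A^-16 + 2*A^-20 - A^-24.
Substitute A = t^(-1/4), i.e. A^e → t^(-e/4): V(t) = -t^6 + 2*t^5 - 2*t^4 + 3*t^3 - 3*t^2 + 2*t - 1 + t^-1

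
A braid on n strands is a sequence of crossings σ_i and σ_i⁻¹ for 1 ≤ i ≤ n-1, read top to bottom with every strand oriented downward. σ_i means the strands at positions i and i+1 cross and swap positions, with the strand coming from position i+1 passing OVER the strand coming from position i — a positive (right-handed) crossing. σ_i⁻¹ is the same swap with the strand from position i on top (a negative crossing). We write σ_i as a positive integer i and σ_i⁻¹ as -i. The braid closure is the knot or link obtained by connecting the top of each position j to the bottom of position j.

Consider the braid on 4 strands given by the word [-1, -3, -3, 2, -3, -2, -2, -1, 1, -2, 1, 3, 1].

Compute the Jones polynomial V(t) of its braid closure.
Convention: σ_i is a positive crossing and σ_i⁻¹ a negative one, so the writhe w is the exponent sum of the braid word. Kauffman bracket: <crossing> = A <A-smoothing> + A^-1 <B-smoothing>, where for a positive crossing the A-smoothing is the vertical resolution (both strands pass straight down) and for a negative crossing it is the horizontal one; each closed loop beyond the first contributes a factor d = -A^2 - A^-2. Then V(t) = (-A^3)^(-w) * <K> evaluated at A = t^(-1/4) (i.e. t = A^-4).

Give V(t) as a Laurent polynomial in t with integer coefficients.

t^-1 - t^-2 + 2*t^-3 - t^-4 + t^-5 - t^-6

Derivation:
The presented braid s1^-1 s3^-1 s3^-1 s2 s3^-1 s2^-1 s2^-1 s1^-1 s1 s2^-1 s1 s3 s1 on 4 strands reduces by inverse Markov moves (closure unchanged at each step):
  Deconjugate: the word is γ·β·γ⁻¹ with γ = s1^-1 s3^-1 (prefix) and γ⁻¹ = s3 s1 (suffix); strip both.
Reduced to β = s3^-1 s2 s3^-1 s2^-1 s2^-1 s1^-1 s1 s2^-1 s1 on 4 strands, 9 crossings.
Compute on β:
First cancel adjacent σ_i σ_i⁻¹ pairs (Reidemeister II — same braid, same closure): s3^-1 s2 s3^-1 s2^-1 s2^-1 s1^-1 s1 s2^-1 s1 → s3^-1 s2 s3^-1 s2^-1 s2^-1 s2^-1 s1.
Braid: s3^-1 s2 s3^-1 s2^-1 s2^-1 s2^-1 s1 on 4 strands, 7 crossings.
Writhe w = (#positive) - (#negative) = 2 - 5 = -3.
State-sum expansion of <K>. There are 2^7 = 128 states.
Smooth each crossing (0=||, 1=⌣⌢); contribution A^(Σ sign_k(1-2s_k)) * d^(L-1).
Tabulate the states by total A-exponent and number of loops L (A-exp: L × count):
  A^7: L=5 ×1
  A^5: L=4 ×7
  A^3: L=3 ×18, L=5 ×3
  A^1: L=2 ×21, L=4 ×13, L=6 ×1
  A^-1: L=1 ×9, L=3 ×22, L=5 ×4
  A^-3: L=2 ×14, L=4 ×7
  A^-5: L=1 ×2, L=3 ×5
  A^-7: L=2 ×1
Each group contributes A^e * Σ count * d^(L-1):
Powers of d = -A^2 - A^-2: d^2 = A^4 + 2 + A^-4; d^3 = -A^6 - 3*A^2 - 3*A^-2 - A^-6; d^4 = A^8 + 4*A^4 + 6 + 4*A^-4 + A^-8; d^5 = -A^10 - 5*A^6 - 10*A^2 - 10*A^-2 - 5*A^-6 - A^-10.
  A^7 * (d^4) = A^15 + 4*A^11 + 6*A^7 + 4*A^3 + A^-1
  A^5 * (7*d^3) = -7*A^11 - 21*A^7 - 21*A^3 - 7*A^-1
  A^3 * (18*d^2 + 3*d^4) = 3*A^11 + 30*A^7 + 54*A^3 + 30*A^-1 + 3*A^-5
  A^1 * (21*d + 13*d^3 + d^5) = -A^11 - 18*A^7 - 70*A^3 - 70*A^-1 - 18*A^-5 - A^-9
  A^-1 * (9 + 22*d^2 + 4*d^4) = 4*A^7 + 38*A^3 + 77*A^-1 + 38*A^-5 + 4*A^-9
  A^-3 * (14*d + 7*d^3) = -7*A^3 - 35*A^-1 - 35*A^-5 - 7*A^-9
  A^-5 * (2 + 5*d^2) = 5*A^-1 + 12*A^-5 + 5*A^-9
  A^-7 * (d) = -A^-5 - A^-9
Summing the groups: <K> = A^15 - A^11 + A^7 - 2*A^3 + A^-1 - A^-5
Normalise by the writhe: (-A^3)^(-w) = (-A^3)^(3) = -A^9, so f(A) = -A^9 * <K> = -A^24 + A^20 - A^16 + 2*A^12 - A^8 + A^4.
Substitute A = t^(-1/4), i.e. A^e → t^(-e/4): V(t) = t^-1 - t^-2 + 2*t^-3 - t^-4 + t^-5 - t^-6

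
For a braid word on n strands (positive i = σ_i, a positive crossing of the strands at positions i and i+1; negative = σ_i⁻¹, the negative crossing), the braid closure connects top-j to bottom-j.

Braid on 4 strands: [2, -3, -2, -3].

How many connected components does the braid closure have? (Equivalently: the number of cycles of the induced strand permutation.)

Track the strand permutation on 4 strands, starting from identity.
  step 1: s2 swaps positions 2,3 -> [1 3 2 4]
  step 2: s3^-1 swaps positions 3,4 -> [1 3 4 2]
  step 3: s2^-1 swaps positions 2,3 -> [1 4 3 2]
  step 4: s3^-1 swaps positions 3,4 -> [1 4 2 3]
Final permutation (position -> original strand): [1 4 2 3]
Closure components = cycle count of this permutation = 2.

Answer: 2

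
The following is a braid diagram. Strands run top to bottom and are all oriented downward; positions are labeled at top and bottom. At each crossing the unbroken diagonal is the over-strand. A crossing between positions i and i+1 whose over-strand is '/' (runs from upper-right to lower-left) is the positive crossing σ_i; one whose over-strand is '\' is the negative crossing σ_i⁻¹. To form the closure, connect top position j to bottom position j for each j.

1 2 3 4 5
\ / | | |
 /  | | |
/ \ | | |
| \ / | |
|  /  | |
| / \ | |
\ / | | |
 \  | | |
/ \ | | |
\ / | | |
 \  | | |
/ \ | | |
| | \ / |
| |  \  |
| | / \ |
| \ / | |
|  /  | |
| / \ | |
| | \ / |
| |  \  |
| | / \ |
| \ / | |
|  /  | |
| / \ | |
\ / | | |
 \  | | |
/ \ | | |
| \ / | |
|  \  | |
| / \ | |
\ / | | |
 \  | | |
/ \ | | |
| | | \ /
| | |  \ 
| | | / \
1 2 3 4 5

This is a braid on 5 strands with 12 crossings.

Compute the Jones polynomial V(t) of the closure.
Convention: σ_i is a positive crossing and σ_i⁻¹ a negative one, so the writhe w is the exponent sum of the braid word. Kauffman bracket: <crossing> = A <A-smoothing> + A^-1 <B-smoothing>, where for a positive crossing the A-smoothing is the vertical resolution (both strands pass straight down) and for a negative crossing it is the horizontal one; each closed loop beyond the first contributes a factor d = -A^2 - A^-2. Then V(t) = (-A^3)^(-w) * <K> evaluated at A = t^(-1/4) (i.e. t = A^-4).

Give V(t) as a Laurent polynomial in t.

t - 1 + 2*t^-1 - 3*t^-2 + 3*t^-3 - 2*t^-4 + 2*t^-5 - t^-6

Derivation:
Reading the diagram top to bottom ('/'-over between positions i,i+1 = s_i, '\'-over = s_i^-1): braid word = s1 s2 s1^-1 s1^-1 s3^-1 s2 s3^-1 s2 s1^-1 s2^-1 s1^-1 s4^-1.
The presented braid s1 s2 s1^-1 s1^-1 s3^-1 s2 s3^-1 s2 s1^-1 s2^-1 s1^-1 s4^-1 on 5 strands reduces by inverse Markov moves (closure unchanged at each step):
  Destabilize: the word has the form β·s4^-1 where s4^-1 occurs only as the final letter (β ∈ B_4); drop it and the last strand → 4 strands.
  Deconjugate: the word is γ·β·γ⁻¹ with γ = s1 s2 (prefix) and γ⁻¹ = s2^-1 s1^-1 (suffix); strip both.
Reduced to β = s1^-1 s1^-1 s3^-1 s2 s3^-1 s2 s1^-1 on 4 strands, 7 crossings.
Compute on β:
Braid: s1^-1 s1^-1 s3^-1 s2 s3^-1 s2 s1^-1 on 4 strands, 7 crossings.
Writhe w = (#positive) - (#negative) = 2 - 5 = -3.
State-sum expansion of <K>. There are 2^7 = 128 states.
Smooth each crossing (0=||, 1=⌣⌢); contribution A^(Σ sign_k(1-2s_k)) * d^(L-1).
Tabulate the states by total A-exponent and number of loops L (A-exp: L × count):
  A^7: L=5 ×1
  A^5: L=4 ×7
  A^3: L=3 ×20, L=5 ×1
  A^1: L=2 ×27, L=4 ×8
  A^-1: L=1 ×15, L=3 ×19, L=5 ×1
  A^-3: L=2 ×17, L=4 ×4
  A^-5: L=3 ×7
  A^-7: L=4 ×1
Each group contributes A^e * Σ count * d^(L-1):
Powers of d = -A^2 - A^-2: d^2 = A^4 + 2 + A^-4; d^3 = -A^6 - 3*A^2 - 3*A^-2 - A^-6; d^4 = A^8 + 4*A^4 + 6 + 4*A^-4 + A^-8.
  A^7 * (d^4) = A^15 + 4*A^11 + 6*A^7 + 4*A^3 + A^-1
  A^5 * (7*d^3) = -7*A^11 - 21*A^7 - 21*A^3 - 7*A^-1
  A^3 * (20*d^2 + d^4) = A^11 + 24*A^7 + 46*A^3 + 24*A^-1 + A^-5
  A^1 * (27*d + 8*d^3) = -8*A^7 - 51*A^3 - 51*A^-1 - 8*A^-5
  A^-1 * (15 + 19*d^2 + d^4) = A^7 + 23*A^3 + 59*A^-1 + 23*A^-5 + A^-9
  A^-3 * (17*d + 4*d^3) = -4*A^3 - 29*A^-1 - 29*A^-5 - 4*A^-9
  A^-5 * (7*d^2) = 7*A^-1 + 14*A^-5 + 7*A^-9
  A^-7 * (d^3) = -A^-1 - 3*A^-5 - 3*A^-9 - A^-13
Summing the groups: <K> = A^15 - 2*A^11 + 2*A^7 - 3*A^3 + 3*A^-1 - 2*A^-5 + A^-9 - A^-13
Normalise by the writhe: (-A^3)^(-w) = (-A^3)^(3) = -A^9, so f(A) = -A^9 * <K> = -A^24 + 2*A^20 - 2*A^16 + 3*A^12 - 3*A^8 + 2*A^4 - 1 + A^-4.
Substitute A = t^(-1/4), i.e. A^e → t^(-e/4): V(t) = t - 1 + 2*t^-1 - 3*t^-2 + 3*t^-3 - 2*t^-4 + 2*t^-5 - t^-6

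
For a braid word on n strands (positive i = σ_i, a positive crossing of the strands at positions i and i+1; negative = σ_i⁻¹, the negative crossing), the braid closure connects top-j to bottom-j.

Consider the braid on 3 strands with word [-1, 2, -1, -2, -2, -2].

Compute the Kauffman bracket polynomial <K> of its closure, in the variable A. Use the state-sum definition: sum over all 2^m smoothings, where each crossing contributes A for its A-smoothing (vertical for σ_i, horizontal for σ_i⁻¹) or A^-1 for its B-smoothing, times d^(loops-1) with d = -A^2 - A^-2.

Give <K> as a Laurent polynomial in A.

-A^12 + A^8 - A^4 + 2 - A^-4 + A^-8

Derivation:
Braid: s1^-1 s2 s1^-1 s2^-1 s2^-1 s2^-1 on 3 strands, 6 crossings.
Writhe w = (#positive) - (#negative) = 1 - 5 = -4.
Enumerate smoothing states for the bracket polynomial. There are 2^6 = 64 states.
Smooth each crossing (0=||, 1=⌣⌢); contribution A^(Σ sign_k(1-2s_k)) * d^(L-1).
Tabulate the states by total A-exponent and number of loops L (A-exp: L × count):
  A^6: L=4 ×1
  A^4: L=3 ×6
  A^2: L=2 ×12, L=4 ×3
  A^0: L=1 ×9, L=3 ×10, L=5 ×1
  A^-2: L=2 ×12, L=4 ×3
  A^-4: L=1 ×2, L=3 ×4
  A^-6: L=2 ×1
Each group contributes A^e * Σ count * d^(L-1):
Powers of d = -A^2 - A^-2: d^2 = A^4 + 2 + A^-4; d^3 = -A^6 - 3*A^2 - 3*A^-2 - A^-6; d^4 = A^8 + 4*A^4 + 6 + 4*A^-4 + A^-8.
  A^6 * (d^3) = -A^12 - 3*A^8 - 3*A^4 - 1
  A^4 * (6*d^2) = 6*A^8 + 12*A^4 + 6
  A^2 * (12*d + 3*d^3) = -3*A^8 - 21*A^4 - 21 - 3*A^-4
  A^0 * (9 + 10*d^2 + d^4) = A^8 + 14*A^4 + 35 + 14*A^-4 + A^-8
  A^-2 * (12*d + 3*d^3) = -3*A^4 - 21 - 21*A^-4 - 3*A^-8
  A^-4 * (2 + 4*d^2) = 4 + 10*A^-4 + 4*A^-8
  A^-6 * (d) = -A^-4 - A^-8
Summing the groups: <K> = -A^12 + A^8 - A^4 + 2 - A^-4 + A^-8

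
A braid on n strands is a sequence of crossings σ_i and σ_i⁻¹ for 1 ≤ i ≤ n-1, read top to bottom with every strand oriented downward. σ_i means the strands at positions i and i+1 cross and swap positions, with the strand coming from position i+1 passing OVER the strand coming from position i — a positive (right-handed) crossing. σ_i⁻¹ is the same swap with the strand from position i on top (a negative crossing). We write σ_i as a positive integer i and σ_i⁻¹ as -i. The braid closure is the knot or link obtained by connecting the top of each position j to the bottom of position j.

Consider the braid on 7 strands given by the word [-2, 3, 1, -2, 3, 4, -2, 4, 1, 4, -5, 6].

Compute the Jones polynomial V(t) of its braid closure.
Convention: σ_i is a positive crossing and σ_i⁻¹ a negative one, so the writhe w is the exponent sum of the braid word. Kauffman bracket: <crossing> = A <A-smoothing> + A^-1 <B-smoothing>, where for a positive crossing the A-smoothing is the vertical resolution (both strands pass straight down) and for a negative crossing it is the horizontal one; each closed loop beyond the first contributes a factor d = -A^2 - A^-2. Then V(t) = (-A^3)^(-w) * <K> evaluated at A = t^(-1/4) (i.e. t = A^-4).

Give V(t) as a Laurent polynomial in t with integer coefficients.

-t^8 + 3*t^7 - 5*t^6 + 8*t^5 - 10*t^4 + 10*t^3 - 10*t^2 + 8*t - 4 + 3*t^-1 - t^-2

Derivation:
The presented braid s2^-1 s3 s1 s2^-1 s3 s4 s2^-1 s4 s1 s4 s5^-1 s6 on 7 strands reduces by inverse Markov moves (closure unchanged at each step):
  Destabilize: the word has the form β·s6 where s6 occurs only as the final letter (β ∈ B_6); drop it and the last strand → 6 strands.
  Destabilize: the word has the form β·s5^-1 where s5^-1 occurs only as the final letter (β ∈ B_5); drop it and the last strand → 5 strands.
Reduced to β = s2^-1 s3 s1 s2^-1 s3 s4 s2^-1 s4 s1 s4 on 5 strands, 10 crossings.
Compute on β:
Braid: s2^-1 s3 s1 s2^-1 s3 s4 s2^-1 s4 s1 s4 on 5 strands, 10 crossings.
Writhe w = (#positive) - (#negative) = 7 - 3 = 4.
Enumerate smoothing states for the bracket polynomial. There are 2^10 = 1024 states.
Each crossing splits two ways (0=vertical, 1=horizontal). The state's weight is A^(#A-smoothings - #B-smoothings) * d^(loops - 1).
Tabulate the states by total A-exponent and number of loops L (A-exp: L × count):
  A^10: L=6 ×1
  A^8: L=5 ×10
  A^6: L=4 ×42, L=6 ×3
  A^4: L=3 ×95, L=5 ×24, L=7 ×1
  A^2: L=2 ×117, L=4 ×86, L=6 ×7
  A^0: L=1 ×63, L=3 ×157, L=5 ×32
  A^-2: L=2 ×120, L=4 ×87, L=6 ×3
  A^-4: L=3 ×99, L=5 ×21
  A^-6: L=4 ×43, L=6 ×2
  A^-8: L=5 ×10
  A^-10: L=6 ×1
Each group contributes A^e * Σ count * d^(L-1):
Powers of d = -A^2 - A^-2: d^2 = A^4 + 2 + A^-4; d^3 = -A^6 - 3*A^2 - 3*A^-2 - A^-6; d^4 = A^8 + 4*A^4 + 6 + 4*A^-4 + A^-8; d^5 = -A^10 - 5*A^6 - 10*A^2 - 10*A^-2 - 5*A^-6 - A^-10; d^6 = A^12 + 6*A^8 + 15*A^4 + 20 + 15*A^-4 + 6*A^-8 + A^-12.
  A^10 * (d^5) = -A^20 - 5*A^16 - 10*A^12 - 10*A^8 - 5*A^4 - 1
  A^8 * (10*d^4) = 10*A^16 + 40*A^12 + 60*A^8 + 40*A^4 + 10
  A^6 * (42*d^3 + 3*d^5) = -3*A^16 - 57*A^12 - 156*A^8 - 156*A^4 - 57 - 3*A^-4
  A^4 * (95*d^2 + 24*d^4 + d^6) = A^16 + 30*A^12 + 206*A^8 + 354*A^4 + 206 + 30*A^-4 + A^-8
  A^2 * (117*d + 86*d^3 + 7*d^5) = -7*A^12 - 121*A^8 - 445*A^4 - 445 - 121*A^-4 - 7*A^-8
  A^0 * (63 + 157*d^2 + 32*d^4) = 32*A^8 + 285*A^4 + 569 + 285*A^-4 + 32*A^-8
  A^-2 * (120*d + 87*d^3 + 3*d^5) = -3*A^8 - 102*A^4 - 411 - 411*A^-4 - 102*A^-8 - 3*A^-12
  A^-4 * (99*d^2 + 21*d^4) = 21*A^4 + 183 + 324*A^-4 + 183*A^-8 + 21*A^-12
  A^-6 * (43*d^3 + 2*d^5) = -2*A^4 - 53 - 149*A^-4 - 149*A^-8 - 53*A^-12 - 2*A^-16
  A^-8 * (10*d^4) = 10 + 40*A^-4 + 60*A^-8 + 40*A^-12 + 10*A^-16
  A^-10 * (d^5) = -1 - 5*A^-4 - 10*A^-8 - 10*A^-12 - 5*A^-16 - A^-20
Summing the groups: <K> = -A^20 + 3*A^16 - 4*A^12 + 8*A^8 - 10*A^4 + 10 - 10*A^-4 + 8*A^-8 - 5*A^-12 + 3*A^-16 - A^-20
Normalise by the writhe: (-A^3)^(-w) = (-A^3)^(-4) = A^-12, so f(A) = A^-12 * <K> = -A^8 + 3*A^4 - 4 + 8*A^-4 - 10*A^-8 + 10*A^-12 - 10*A^-16 + 8*A^-20 - 5*A^-24 + 3*A^-28 - A^-32.
Substitute A = t^(-1/4), i.e. A^e → t^(-e/4): V(t) = -t^8 + 3*t^7 - 5*t^6 + 8*t^5 - 10*t^4 + 10*t^3 - 10*t^2 + 8*t - 4 + 3*t^-1 - t^-2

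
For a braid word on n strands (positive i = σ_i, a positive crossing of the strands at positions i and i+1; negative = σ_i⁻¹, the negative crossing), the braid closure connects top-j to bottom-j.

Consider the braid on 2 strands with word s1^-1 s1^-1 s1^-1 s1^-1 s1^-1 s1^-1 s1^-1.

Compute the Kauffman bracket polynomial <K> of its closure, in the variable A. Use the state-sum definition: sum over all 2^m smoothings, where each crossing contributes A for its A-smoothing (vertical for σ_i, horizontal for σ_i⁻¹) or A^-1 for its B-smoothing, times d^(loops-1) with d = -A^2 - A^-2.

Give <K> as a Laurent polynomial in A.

A^19 - A^15 + A^11 - A^7 + A^3 - A^-1 - A^-9

Derivation:
Braid: s1^-1 s1^-1 s1^-1 s1^-1 s1^-1 s1^-1 s1^-1 on 2 strands, 7 crossings.
Writhe w = (#positive) - (#negative) = 0 - 7 = -7.
State-sum expansion of <K>. There are 2^7 = 128 states.
Smooth each crossing (0=||, 1=⌣⌢); contribution A^(Σ sign_k(1-2s_k)) * d^(L-1).
Tabulate the states by total A-exponent and number of loops L (A-exp: L × count):
  A^7: L=7 ×1
  A^5: L=6 ×7
  A^3: L=5 ×21
  A^1: L=4 ×35
  A^-1: L=3 ×35
  A^-3: L=2 ×21
  A^-5: L=1 ×7
  A^-7: L=2 ×1
Each group contributes A^e * Σ count * d^(L-1):
Powers of d = -A^2 - A^-2: d^2 = A^4 + 2 + A^-4; d^3 = -A^6 - 3*A^2 - 3*A^-2 - A^-6; d^4 = A^8 + 4*A^4 + 6 + 4*A^-4 + A^-8; d^5 = -A^10 - 5*A^6 - 10*A^2 - 10*A^-2 - 5*A^-6 - A^-10; d^6 = A^12 + 6*A^8 + 15*A^4 + 20 + 15*A^-4 + 6*A^-8 + A^-12.
  A^7 * (d^6) = A^19 + 6*A^15 + 15*A^11 + 20*A^7 + 15*A^3 + 6*A^-1 + A^-5
  A^5 * (7*d^5) = -7*A^15 - 35*A^11 - 70*A^7 - 70*A^3 - 35*A^-1 - 7*A^-5
  A^3 * (21*d^4) = 21*A^11 + 84*A^7 + 126*A^3 + 84*A^-1 + 21*A^-5
  A^1 * (35*d^3) = -35*A^7 - 105*A^3 - 105*A^-1 - 35*A^-5
  A^-1 * (35*d^2) = 35*A^3 + 70*A^-1 + 35*A^-5
  A^-3 * (21*d) = -21*A^-1 - 21*A^-5
  A^-5 * (7) = 7*A^-5
  A^-7 * (d) = -A^-5 - A^-9
Summing the groups: <K> = A^19 - A^15 + A^11 - A^7 + A^3 - A^-1 - A^-9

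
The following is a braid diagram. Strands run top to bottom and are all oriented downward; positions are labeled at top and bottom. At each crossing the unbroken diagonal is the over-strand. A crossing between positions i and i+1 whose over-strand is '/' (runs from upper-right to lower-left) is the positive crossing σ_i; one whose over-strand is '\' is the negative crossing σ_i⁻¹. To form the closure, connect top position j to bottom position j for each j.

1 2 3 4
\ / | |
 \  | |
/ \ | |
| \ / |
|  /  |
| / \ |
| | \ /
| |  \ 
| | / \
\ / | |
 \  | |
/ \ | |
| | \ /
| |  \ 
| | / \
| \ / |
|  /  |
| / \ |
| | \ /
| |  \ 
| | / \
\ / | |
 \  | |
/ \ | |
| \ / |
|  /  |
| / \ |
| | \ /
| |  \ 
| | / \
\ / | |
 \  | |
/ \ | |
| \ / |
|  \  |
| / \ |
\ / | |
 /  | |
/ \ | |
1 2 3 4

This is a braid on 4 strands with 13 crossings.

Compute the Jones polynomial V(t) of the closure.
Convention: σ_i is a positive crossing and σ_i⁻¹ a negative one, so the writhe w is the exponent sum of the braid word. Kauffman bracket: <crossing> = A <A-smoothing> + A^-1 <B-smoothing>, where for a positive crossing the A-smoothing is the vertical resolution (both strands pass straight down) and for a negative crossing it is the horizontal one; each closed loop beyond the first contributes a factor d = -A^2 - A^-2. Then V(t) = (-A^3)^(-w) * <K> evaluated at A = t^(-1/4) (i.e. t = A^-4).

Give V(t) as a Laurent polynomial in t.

Reading the diagram top to bottom ('/'-over between positions i,i+1 = s_i, '\'-over = s_i^-1): braid word = s1^-1 s2 s3^-1 s1^-1 s3^-1 s2 s3^-1 s1^-1 s2 s3^-1 s1^-1 s2^-1 s1.
The presented braid s1^-1 s2 s3^-1 s1^-1 s3^-1 s2 s3^-1 s1^-1 s2 s3^-1 s1^-1 s2^-1 s1 on 4 strands reduces by inverse Markov moves (closure unchanged at each step):
  Deconjugate: the word is γ·β·γ⁻¹ with γ = s1^-1 s2 (prefix) and γ⁻¹ = s2^-1 s1 (suffix); strip both.
Reduced to β = s3^-1 s1^-1 s3^-1 s2 s3^-1 s1^-1 s2 s3^-1 s1^-1 on 4 strands, 9 crossings.
Compute on β:
Braid: s3^-1 s1^-1 s3^-1 s2 s3^-1 s1^-1 s2 s3^-1 s1^-1 on 4 strands, 9 crossings.
Writhe w = (#positive) - (#negative) = 2 - 7 = -5.
Enumerate smoothing states for the bracket polynomial. There are 2^9 = 512 states.
For each crossing: s=0 is the vertical smoothing, s=1 horizontal. Crossing k contributes A^(sign_k * (1 - 2*s_k)); loop factor d = -A^2 - A^-2.
Tabulate the states by total A-exponent and number of loops L (A-exp: L × count):
  A^9: L=7 ×1
  A^7: L=6 ×9
  A^5: L=5 ×36
  A^3: L=4 ×83, L=6 ×1
  A^1: L=3 ×118, L=5 ×8
  A^-1: L=2 ×100, L=4 ×26
  A^-3: L=1 ×41, L=3 ×42, L=5 ×1
  A^-5: L=2 ×31, L=4 ×5
  A^-7: L=3 ×9
  A^-9: L=4 ×1
Each group contributes A^e * Σ count * d^(L-1):
Powers of d = -A^2 - A^-2: d^2 = A^4 + 2 + A^-4; d^3 = -A^6 - 3*A^2 - 3*A^-2 - A^-6; d^4 = A^8 + 4*A^4 + 6 + 4*A^-4 + A^-8; d^5 = -A^10 - 5*A^6 - 10*A^2 - 10*A^-2 - 5*A^-6 - A^-10; d^6 = A^12 + 6*A^8 + 15*A^4 + 20 + 15*A^-4 + 6*A^-8 + A^-12.
  A^9 * (d^6) = A^21 + 6*A^17 + 15*A^13 + 20*A^9 + 15*A^5 + 6*A + A^-3
  A^7 * (9*d^5) = -9*A^17 - 45*A^13 - 90*A^9 - 90*A^5 - 45*A - 9*A^-3
  A^5 * (36*d^4) = 36*A^13 + 144*A^9 + 216*A^5 + 144*A + 36*A^-3
  A^3 * (83*d^3 + d^5) = -A^13 - 88*A^9 - 259*A^5 - 259*A - 88*A^-3 - A^-7
  A^1 * (118*d^2 + 8*d^4) = 8*A^9 + 150*A^5 + 284*A + 150*A^-3 + 8*A^-7
  A^-1 * (100*d + 26*d^3) = -26*A^5 - 178*A - 178*A^-3 - 26*A^-7
  A^-3 * (41 + 42*d^2 + d^4) = A^5 + 46*A + 131*A^-3 + 46*A^-7 + A^-11
  A^-5 * (31*d + 5*d^3) = -5*A - 46*A^-3 - 46*A^-7 - 5*A^-11
  A^-7 * (9*d^2) = 9*A^-3 + 18*A^-7 + 9*A^-11
  A^-9 * (d^3) = -A^-3 - 3*A^-7 - 3*A^-11 - A^-15
Summing the groups: <K> = A^21 - 3*A^17 + 5*A^13 - 6*A^9 + 7*A^5 - 7*A + 5*A^-3 - 4*A^-7 + 2*A^-11 - A^-15
Normalise by the writhe: (-A^3)^(-w) = (-A^3)^(5) = -A^15, so f(A) = -A^15 * <K> = -A^36 + 3*A^32 - 5*A^28 + 6*A^24 - 7*A^20 + 7*A^16 - 5*A^12 + 4*A^8 - 2*A^4 + 1.
Substitute A = t^(-1/4), i.e. A^e → t^(-e/4): V(t) = 1 - 2*t^-1 + 4*t^-2 - 5*t^-3 + 7*t^-4 - 7*t^-5 + 6*t^-6 - 5*t^-7 + 3*t^-8 - t^-9

Answer: 1 - 2*t^-1 + 4*t^-2 - 5*t^-3 + 7*t^-4 - 7*t^-5 + 6*t^-6 - 5*t^-7 + 3*t^-8 - t^-9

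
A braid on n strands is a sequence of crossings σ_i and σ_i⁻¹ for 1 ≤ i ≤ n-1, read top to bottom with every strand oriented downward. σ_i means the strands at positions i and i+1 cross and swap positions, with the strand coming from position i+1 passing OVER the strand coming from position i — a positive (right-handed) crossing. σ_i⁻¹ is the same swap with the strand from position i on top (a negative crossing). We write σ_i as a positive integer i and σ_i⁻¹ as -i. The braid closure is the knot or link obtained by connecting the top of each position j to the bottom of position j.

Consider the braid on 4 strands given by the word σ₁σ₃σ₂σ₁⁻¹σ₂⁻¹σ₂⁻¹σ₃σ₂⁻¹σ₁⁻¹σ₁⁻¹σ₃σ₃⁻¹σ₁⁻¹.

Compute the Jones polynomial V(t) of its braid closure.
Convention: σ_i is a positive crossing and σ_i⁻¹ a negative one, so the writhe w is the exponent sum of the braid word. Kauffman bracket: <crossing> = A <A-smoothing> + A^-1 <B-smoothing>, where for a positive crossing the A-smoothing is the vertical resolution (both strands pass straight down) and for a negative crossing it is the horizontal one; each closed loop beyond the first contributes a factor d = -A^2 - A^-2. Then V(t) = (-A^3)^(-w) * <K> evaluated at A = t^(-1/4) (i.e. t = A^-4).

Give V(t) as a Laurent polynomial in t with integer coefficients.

t - 2 + 4*t^-1 - 5*t^-2 + 6*t^-3 - 5*t^-4 + 4*t^-5 - 3*t^-6 + t^-7

Derivation:
The presented braid s1 s3 s2 s1^-1 s2^-1 s2^-1 s3 s2^-1 s1^-1 s1^-1 s3 s3^-1 s1^-1 on 4 strands reduces by inverse Markov moves (closure unchanged at each step):
  Deconjugate: the word is γ·β·γ⁻¹ with γ = s1 s3 (prefix) and γ⁻¹ = s3^-1 s1^-1 (suffix); strip both.
Reduced to β = s2 s1^-1 s2^-1 s2^-1 s3 s2^-1 s1^-1 s1^-1 s3 on 4 strands, 9 crossings.
Compute on β:
Braid: s2 s1^-1 s2^-1 s2^-1 s3 s2^-1 s1^-1 s1^-1 s3 on 4 strands, 9 crossings.
Writhe w = (#positive) - (#negative) = 3 - 6 = -3.
Enumerate smoothing states for the bracket polynomial. There are 2^9 = 512 states.
Smooth each crossing (0=||, 1=⌣⌢); contribution A^(Σ sign_k(1-2s_k)) * d^(L-1).
Tabulate the states by total A-exponent and number of loops L (A-exp: L × count):
  A^9: L=6 ×1
  A^7: L=5 ×9
  A^5: L=4 ×35, L=6 ×1
  A^3: L=3 ×73, L=5 ×11
  A^1: L=2 ×82, L=4 ×43, L=6 ×1
  A^-1: L=1 ×40, L=3 ×79, L=5 ×7
  A^-3: L=2 ×63, L=4 ×21
  A^-5: L=1 ×9, L=3 ×26, L=5 ×1
  A^-7: L=2 ×6, L=4 ×3
  A^-9: L=3 ×1
Each group contributes A^e * Σ count * d^(L-1):
Powers of d = -A^2 - A^-2: d^2 = A^4 + 2 + A^-4; d^3 = -A^6 - 3*A^2 - 3*A^-2 - A^-6; d^4 = A^8 + 4*A^4 + 6 + 4*A^-4 + A^-8; d^5 = -A^10 - 5*A^6 - 10*A^2 - 10*A^-2 - 5*A^-6 - A^-10.
  A^9 * (d^5) = -A^19 - 5*A^15 - 10*A^11 - 10*A^7 - 5*A^3 - A^-1
  A^7 * (9*d^4) = 9*A^15 + 36*A^11 + 54*A^7 + 36*A^3 + 9*A^-1
  A^5 * (35*d^3 + d^5) = -A^15 - 40*A^11 - 115*A^7 - 115*A^3 - 40*A^-1 - A^-5
  A^3 * (73*d^2 + 11*d^4) = 11*A^11 + 117*A^7 + 212*A^3 + 117*A^-1 + 11*A^-5
  A^1 * (82*d + 43*d^3 + d^5) = -A^11 - 48*A^7 - 221*A^3 - 221*A^-1 - 48*A^-5 - A^-9
  A^-1 * (40 + 79*d^2 + 7*d^4) = 7*A^7 + 107*A^3 + 240*A^-1 + 107*A^-5 + 7*A^-9
  A^-3 * (63*d + 21*d^3) = -21*A^3 - 126*A^-1 - 126*A^-5 - 21*A^-9
  A^-5 * (9 + 26*d^2 + d^4) = A^3 + 30*A^-1 + 67*A^-5 + 30*A^-9 + A^-13
  A^-7 * (6*d + 3*d^3) = -3*A^-1 - 15*A^-5 - 15*A^-9 - 3*A^-13
  A^-9 * (d^2) = A^-5 + 2*A^-9 + A^-13
Summing the groups: <K> = -A^19 + 3*A^15 - 4*A^11 + 5*A^7 - 6*A^3 + 5*A^-1 - 4*A^-5 + 2*A^-9 - A^-13
Normalise by the writhe: (-A^3)^(-w) = (-A^3)^(3) = -A^9, so f(A) = -A^9 * <K> = A^28 - 3*A^24 + 4*A^20 - 5*A^16 + 6*A^12 - 5*A^8 + 4*A^4 - 2 + A^-4.
Substitute A = t^(-1/4), i.e. A^e → t^(-e/4): V(t) = t - 2 + 4*t^-1 - 5*t^-2 + 6*t^-3 - 5*t^-4 + 4*t^-5 - 3*t^-6 + t^-7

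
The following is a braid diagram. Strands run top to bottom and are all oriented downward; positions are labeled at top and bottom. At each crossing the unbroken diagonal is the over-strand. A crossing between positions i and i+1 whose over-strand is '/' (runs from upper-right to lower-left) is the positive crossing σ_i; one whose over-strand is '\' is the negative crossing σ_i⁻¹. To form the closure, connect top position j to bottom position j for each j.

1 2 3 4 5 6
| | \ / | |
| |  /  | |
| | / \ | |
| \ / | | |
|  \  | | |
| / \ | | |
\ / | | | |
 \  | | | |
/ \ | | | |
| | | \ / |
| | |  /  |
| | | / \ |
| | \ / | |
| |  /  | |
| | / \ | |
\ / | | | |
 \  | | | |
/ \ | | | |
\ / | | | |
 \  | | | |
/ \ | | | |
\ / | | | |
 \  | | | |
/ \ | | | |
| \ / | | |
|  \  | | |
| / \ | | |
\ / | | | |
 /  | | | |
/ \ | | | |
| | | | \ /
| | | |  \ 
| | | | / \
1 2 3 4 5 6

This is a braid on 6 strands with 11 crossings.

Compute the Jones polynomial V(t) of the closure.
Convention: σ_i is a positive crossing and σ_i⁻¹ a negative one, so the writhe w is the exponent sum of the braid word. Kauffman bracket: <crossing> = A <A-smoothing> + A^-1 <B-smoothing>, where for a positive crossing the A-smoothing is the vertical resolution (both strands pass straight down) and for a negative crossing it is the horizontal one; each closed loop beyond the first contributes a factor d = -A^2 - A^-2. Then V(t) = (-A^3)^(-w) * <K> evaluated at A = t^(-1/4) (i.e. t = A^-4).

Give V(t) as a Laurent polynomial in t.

Reading the diagram top to bottom ('/'-over between positions i,i+1 = s_i, '\'-over = s_i^-1): braid word = s3 s2^-1 s1^-1 s4 s3 s1^-1 s1^-1 s1^-1 s2^-1 s1 s5^-1.
The presented braid s3 s2^-1 s1^-1 s4 s3 s1^-1 s1^-1 s1^-1 s2^-1 s1 s5^-1 on 6 strands reduces by inverse Markov moves (closure unchanged at each step):
  Destabilize: the word has the form β·s5^-1 where s5^-1 occurs only as the final letter (β ∈ B_5); drop it and the last strand → 5 strands.
Reduced to β = s3 s2^-1 s1^-1 s4 s3 s1^-1 s1^-1 s1^-1 s2^-1 s1 on 5 strands, 10 crossings.
Compute on β:
Braid: s3 s2^-1 s1^-1 s4 s3 s1^-1 s1^-1 s1^-1 s2^-1 s1 on 5 strands, 10 crossings.
Writhe w = (#positive) - (#negative) = 4 - 6 = -2.
State-sum expansion of <K>. There are 2^10 = 1024 states.
Each crossing splits two ways (0=vertical, 1=horizontal). The state's weight is A^(#A-smoothings - #B-smoothings) * d^(loops - 1).
Tabulate the states by total A-exponent and number of loops L (A-exp: L × count):
  A^10: L=7 ×1
  A^8: L=6 ×10
  A^6: L=5 ×42, L=7 ×3
  A^4: L=4 ×95, L=6 ×24, L=8 ×1
  A^2: L=3 ×124, L=5 ×76, L=7 ×10
  A^0: L=2 ×90, L=4 ×126, L=6 ×35, L=8 ×1
  A^-2: L=1 ×28, L=3 ×116, L=5 ×61, L=7 ×5
  A^-4: L=2 ×50, L=4 ×60, L=6 ×10
  A^-6: L=1 ×5, L=3 ×29, L=5 ×11
  A^-8: L=2 ×4, L=4 ×6
  A^-10: L=3 ×1
Each group contributes A^e * Σ count * d^(L-1):
Powers of d = -A^2 - A^-2: d^2 = A^4 + 2 + A^-4; d^3 = -A^6 - 3*A^2 - 3*A^-2 - A^-6; d^4 = A^8 + 4*A^4 + 6 + 4*A^-4 + A^-8; d^5 = -A^10 - 5*A^6 - 10*A^2 - 10*A^-2 - 5*A^-6 - A^-10; d^6 = A^12 + 6*A^8 + 15*A^4 + 20 + 15*A^-4 + 6*A^-8 + A^-12; d^7 = -A^14 - 7*A^10 - 21*A^6 - 35*A^2 - 35*A^-2 - 21*A^-6 - 7*A^-10 - A^-14.
  A^10 * (d^6) = A^22 + 6*A^18 + 15*A^14 + 20*A^10 + 15*A^6 + 6*A^2 + A^-2
  A^8 * (10*d^5) = -10*A^18 - 50*A^14 - 100*A^10 - 100*A^6 - 50*A^2 - 10*A^-2
  A^6 * (42*d^4 + 3*d^6) = 3*A^18 + 60*A^14 + 213*A^10 + 312*A^6 + 213*A^2 + 60*A^-2 + 3*A^-6
  A^4 * (95*d^3 + 24*d^5 + d^7) = -A^18 - 31*A^14 - 236*A^10 - 560*A^6 - 560*A^2 - 236*A^-2 - 31*A^-6 - A^-10
  A^2 * (124*d^2 + 76*d^4 + 10*d^6) = 10*A^14 + 136*A^10 + 578*A^6 + 904*A^2 + 578*A^-2 + 136*A^-6 + 10*A^-10
  A^0 * (90*d + 126*d^3 + 35*d^5 + d^7) = -A^14 - 42*A^10 - 322*A^6 - 853*A^2 - 853*A^-2 - 322*A^-6 - 42*A^-10 - A^-14
  A^-2 * (28 + 116*d^2 + 61*d^4 + 5*d^6) = 5*A^10 + 91*A^6 + 435*A^2 + 726*A^-2 + 435*A^-6 + 91*A^-10 + 5*A^-14
  A^-4 * (50*d + 60*d^3 + 10*d^5) = -10*A^6 - 110*A^2 - 330*A^-2 - 330*A^-6 - 110*A^-10 - 10*A^-14
  A^-6 * (5 + 29*d^2 + 11*d^4) = 11*A^2 + 73*A^-2 + 129*A^-6 + 73*A^-10 + 11*A^-14
  A^-8 * (4*d + 6*d^3) = -6*A^-2 - 22*A^-6 - 22*A^-10 - 6*A^-14
  A^-10 * (d^2) = A^-6 + 2*A^-10 + A^-14
Summing the groups: <K> = A^22 - 2*A^18 + 3*A^14 - 4*A^10 + 4*A^6 - 4*A^2 + 3*A^-2 - A^-6 + A^-10
Normalise by the writhe: (-A^3)^(-w) = (-A^3)^(2) = A^6, so f(A) = A^6 * <K> = A^28 - 2*A^24 + 3*A^20 - 4*A^16 + 4*A^12 - 4*A^8 + 3*A^4 - 1 + A^-4.
Substitute A = t^(-1/4), i.e. A^e → t^(-e/4): V(t) = t - 1 + 3*t^-1 - 4*t^-2 + 4*t^-3 - 4*t^-4 + 3*t^-5 - 2*t^-6 + t^-7

Answer: t - 1 + 3*t^-1 - 4*t^-2 + 4*t^-3 - 4*t^-4 + 3*t^-5 - 2*t^-6 + t^-7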